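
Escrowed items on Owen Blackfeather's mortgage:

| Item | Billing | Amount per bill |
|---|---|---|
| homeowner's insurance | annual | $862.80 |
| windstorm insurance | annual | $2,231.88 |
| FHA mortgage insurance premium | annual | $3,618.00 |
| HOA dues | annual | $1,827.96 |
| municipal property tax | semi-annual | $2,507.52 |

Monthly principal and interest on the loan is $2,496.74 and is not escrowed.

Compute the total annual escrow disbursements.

Homeowner's insurance: $862.80/yr
Windstorm insurance: $2,231.88/yr
FHA mortgage insurance premium: $3,618.00/yr
HOA dues: $1,827.96/yr
Municipal property tax: $2,507.52 × 2 = $5,015.04/yr
Annual escrow total = $13,555.68

$13,555.68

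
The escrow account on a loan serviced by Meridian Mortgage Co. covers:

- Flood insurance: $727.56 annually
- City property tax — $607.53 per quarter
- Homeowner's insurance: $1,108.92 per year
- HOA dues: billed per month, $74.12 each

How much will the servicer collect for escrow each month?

$429.67

Flood insurance: $727.56 per year
City property tax: $607.53 × 4 = $2,430.12 per year
Homeowner's insurance: $1,108.92 per year
HOA dues: $74.12 × 12 = $889.44 per year
Combined annual = $727.56 + $2,430.12 + $1,108.92 + $889.44 = $5,156.04
Monthly escrow = $5,156.04 / 12 = $429.67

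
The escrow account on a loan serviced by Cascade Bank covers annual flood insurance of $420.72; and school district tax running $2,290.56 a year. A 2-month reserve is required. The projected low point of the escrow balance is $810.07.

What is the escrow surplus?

$358.19

Flood insurance = $420.72 per year
School district tax = $2,290.56 per year
Total per year = $2,711.28
Per month = $2,711.28 / 12 = $225.94
Cushion = 2 × $225.94 = $451.88
Surplus = $810.07 − $451.88 = $358.19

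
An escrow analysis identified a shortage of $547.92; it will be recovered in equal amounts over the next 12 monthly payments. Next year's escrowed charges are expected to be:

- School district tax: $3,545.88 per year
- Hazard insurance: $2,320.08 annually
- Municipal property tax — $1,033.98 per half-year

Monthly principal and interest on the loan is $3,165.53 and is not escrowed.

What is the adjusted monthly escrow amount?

School district tax = $3,545.88 annually
Hazard insurance = $2,320.08 annually
Municipal property tax = $1,033.98 × 2 = $2,067.96 annually
Yearly total = $3,545.88 + $2,320.08 + $2,067.96 = $7,933.92
Base monthly escrow = $7,933.92 ÷ 12 = $661.16
Monthly shortage recovery: $547.92 / 12 = $45.66
New monthly escrow = $661.16 + $45.66 = $706.82

$706.82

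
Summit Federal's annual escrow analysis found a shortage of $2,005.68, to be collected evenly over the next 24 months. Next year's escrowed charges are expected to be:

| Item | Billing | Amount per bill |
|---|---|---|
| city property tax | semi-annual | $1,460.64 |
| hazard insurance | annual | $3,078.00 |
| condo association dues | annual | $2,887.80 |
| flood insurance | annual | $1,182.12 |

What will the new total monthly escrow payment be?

City property tax: $1,460.64 × 2 = $2,921.28/yr
Hazard insurance: $3,078.00/yr
Condo association dues: $2,887.80/yr
Flood insurance: $1,182.12/yr
Yearly total = $10,069.20
Per month = $10,069.20 ÷ 12 = $839.10
Monthly shortage recovery: $2,005.68 ÷ 24 = $83.57
New monthly escrow = $839.10 + $83.57 = $922.67

$922.67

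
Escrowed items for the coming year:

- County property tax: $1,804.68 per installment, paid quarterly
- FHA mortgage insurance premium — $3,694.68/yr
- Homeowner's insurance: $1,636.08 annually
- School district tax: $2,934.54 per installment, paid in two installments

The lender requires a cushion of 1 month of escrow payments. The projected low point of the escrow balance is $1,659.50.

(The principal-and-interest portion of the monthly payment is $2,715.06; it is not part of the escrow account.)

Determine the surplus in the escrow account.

$124.62

County property tax: $1,804.68 × 4 = $7,218.72 annually
FHA mortgage insurance premium: $3,694.68 annually
Homeowner's insurance: $1,636.08 annually
School district tax: $2,934.54 × 2 = $5,869.08 annually
Total annual escrow = $18,418.56
Per month = $18,418.56 / 12 = $1,534.88
Cushion = 1 × $1,534.88 = $1,534.88
Excess over cushion: $1,659.50 − $1,534.88 = $124.62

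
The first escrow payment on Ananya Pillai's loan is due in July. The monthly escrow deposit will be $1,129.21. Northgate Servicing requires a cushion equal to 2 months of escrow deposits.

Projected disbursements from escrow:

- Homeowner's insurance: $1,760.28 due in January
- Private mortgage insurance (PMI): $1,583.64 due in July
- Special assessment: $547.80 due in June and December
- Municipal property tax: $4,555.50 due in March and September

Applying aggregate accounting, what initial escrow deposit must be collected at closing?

Cushion = 2 × $1,129.21 = $2,258.42
Trial balance (start $0, +$1,129.21 each month, − disbursements):
  Jul: +$1,129.21 − $1,583.64 → -$454.43
  Aug: +$1,129.21 → $674.78
  Sep: +$1,129.21 − $4,555.50 → -$2,751.51
  Oct: +$1,129.21 → -$1,622.30
  Nov: +$1,129.21 → -$493.09
  Dec: +$1,129.21 − $547.80 → $88.32
  Jan: +$1,129.21 − $1,760.28 → -$542.75
  Feb: +$1,129.21 → $586.46
  Mar: +$1,129.21 − $4,555.50 → -$2,839.83
  Apr: +$1,129.21 → -$1,710.62
  May: +$1,129.21 → -$581.41
  Jun: +$1,129.21 − $547.80 → $0.00
Lowest trial balance = -$2,839.83 (Mar)
Initial deposit = cushion − low point = $2,258.42 − (-$2,839.83) = $5,098.25

$5,098.25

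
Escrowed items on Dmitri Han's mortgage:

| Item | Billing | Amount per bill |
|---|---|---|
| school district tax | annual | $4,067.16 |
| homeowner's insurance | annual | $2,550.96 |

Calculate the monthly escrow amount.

$551.51

School district tax = $4,067.16
Homeowner's insurance = $2,550.96
Total per year = $4,067.16 + $2,550.96 = $6,618.12
Monthly escrow = $6,618.12 / 12 = $551.51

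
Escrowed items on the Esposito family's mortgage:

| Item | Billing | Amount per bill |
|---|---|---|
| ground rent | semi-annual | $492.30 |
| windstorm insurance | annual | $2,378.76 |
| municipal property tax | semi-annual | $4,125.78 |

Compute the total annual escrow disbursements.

Ground rent: $492.30 × 2 = $984.60 annually
Windstorm insurance: $2,378.76 annually
Municipal property tax: $4,125.78 × 2 = $8,251.56 annually
Total per year = $984.60 + $2,378.76 + $8,251.56 = $11,614.92

$11,614.92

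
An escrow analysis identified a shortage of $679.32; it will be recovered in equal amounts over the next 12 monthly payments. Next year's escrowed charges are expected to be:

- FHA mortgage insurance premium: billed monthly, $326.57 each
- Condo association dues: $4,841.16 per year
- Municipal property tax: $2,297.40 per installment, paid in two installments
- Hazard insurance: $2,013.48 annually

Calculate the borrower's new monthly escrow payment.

$1,337.30

FHA mortgage insurance premium: $326.57 × 12 = $3,918.84
Condo association dues: $4,841.16
Municipal property tax: $2,297.40 × 2 = $4,594.80
Hazard insurance: $2,013.48
Total annual escrow = $15,368.28
Monthly = $15,368.28 / 12 = $1,280.69
Shortage per month = $679.32 / 12 = $56.61
New monthly escrow = $1,280.69 + $56.61 = $1,337.30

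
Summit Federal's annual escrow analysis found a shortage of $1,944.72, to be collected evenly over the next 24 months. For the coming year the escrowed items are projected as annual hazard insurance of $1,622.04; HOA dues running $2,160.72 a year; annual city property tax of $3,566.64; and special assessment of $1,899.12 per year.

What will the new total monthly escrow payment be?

$851.74

Hazard insurance: $1,622.04 per year
HOA dues: $2,160.72 per year
City property tax: $3,566.64 per year
Special assessment: $1,899.12 per year
Annual escrow total = $9,248.52
Per month = $9,248.52 ÷ 12 = $770.71
Monthly shortage recovery: $1,944.72 / 24 = $81.03
Adjusted monthly = $770.71 + $81.03 = $851.74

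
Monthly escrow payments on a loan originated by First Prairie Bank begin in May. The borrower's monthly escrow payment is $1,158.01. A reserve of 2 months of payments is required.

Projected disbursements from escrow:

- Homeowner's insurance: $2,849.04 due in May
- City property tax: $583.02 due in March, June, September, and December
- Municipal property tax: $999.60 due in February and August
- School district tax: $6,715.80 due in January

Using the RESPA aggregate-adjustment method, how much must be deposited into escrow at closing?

$4,207.43

Cushion = 2 × $1,158.01 = $2,316.02
Trial balance (start $0, +$1,158.01 each month, − disbursements):
  May: +$1,158.01 − $2,849.04 → -$1,691.03
  Jun: +$1,158.01 − $583.02 → -$1,116.04
  Jul: +$1,158.01 → $41.97
  Aug: +$1,158.01 − $999.60 → $200.38
  Sep: +$1,158.01 − $583.02 → $775.37
  Oct: +$1,158.01 → $1,933.38
  Nov: +$1,158.01 → $3,091.39
  Dec: +$1,158.01 − $583.02 → $3,666.38
  Jan: +$1,158.01 − $6,715.80 → -$1,891.41
  Feb: +$1,158.01 − $999.60 → -$1,733.00
  Mar: +$1,158.01 − $583.02 → -$1,158.01
  Apr: +$1,158.01 → $0.00
Lowest trial balance = -$1,891.41 (Jan)
Initial deposit = cushion − low point = $2,316.02 − (-$1,891.41) = $4,207.43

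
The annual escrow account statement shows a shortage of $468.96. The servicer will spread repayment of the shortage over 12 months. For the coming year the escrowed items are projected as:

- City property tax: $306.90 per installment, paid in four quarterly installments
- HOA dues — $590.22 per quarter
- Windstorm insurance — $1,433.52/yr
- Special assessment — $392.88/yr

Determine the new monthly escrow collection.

$490.32

City property tax = $306.90 × 4 = $1,227.60/yr
HOA dues = $590.22 × 4 = $2,360.88/yr
Windstorm insurance = $1,433.52/yr
Special assessment = $392.88/yr
Total per year = $5,414.88
Base monthly escrow = $5,414.88 / 12 = $451.24
Monthly shortage recovery: $468.96 ÷ 12 = $39.08
New monthly escrow = $451.24 + $39.08 = $490.32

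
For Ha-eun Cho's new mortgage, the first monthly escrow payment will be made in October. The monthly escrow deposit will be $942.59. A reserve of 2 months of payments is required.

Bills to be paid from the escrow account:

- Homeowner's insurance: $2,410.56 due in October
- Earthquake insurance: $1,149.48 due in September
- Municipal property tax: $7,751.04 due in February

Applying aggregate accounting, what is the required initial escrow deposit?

Cushion = 2 × $942.59 = $1,885.18
Trial balance (start $0, +$942.59 each month, − disbursements):
  Oct: +$942.59 − $2,410.56 → -$1,467.97
  Nov: +$942.59 → -$525.38
  Dec: +$942.59 → $417.21
  Jan: +$942.59 → $1,359.80
  Feb: +$942.59 − $7,751.04 → -$5,448.65
  Mar: +$942.59 → -$4,506.06
  Apr: +$942.59 → -$3,563.47
  May: +$942.59 → -$2,620.88
  Jun: +$942.59 → -$1,678.29
  Jul: +$942.59 → -$735.70
  Aug: +$942.59 → $206.89
  Sep: +$942.59 − $1,149.48 → $0.00
Lowest trial balance = -$5,448.65 (Feb)
Initial deposit = cushion − low point = $1,885.18 − (-$5,448.65) = $7,333.83

$7,333.83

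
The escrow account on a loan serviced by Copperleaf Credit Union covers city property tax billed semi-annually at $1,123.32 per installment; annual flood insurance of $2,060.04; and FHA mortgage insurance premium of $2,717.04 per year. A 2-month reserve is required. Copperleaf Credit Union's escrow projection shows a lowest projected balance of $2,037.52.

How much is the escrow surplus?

City property tax = $1,123.32 × 2 = $2,246.64/yr
Flood insurance = $2,060.04/yr
FHA mortgage insurance premium = $2,717.04/yr
Yearly total = $7,023.72
Monthly escrow = $7,023.72 / 12 = $585.31
Required cushion = 2 × $585.31 = $1,170.62
Surplus = $2,037.52 − $1,170.62 = $866.90

$866.90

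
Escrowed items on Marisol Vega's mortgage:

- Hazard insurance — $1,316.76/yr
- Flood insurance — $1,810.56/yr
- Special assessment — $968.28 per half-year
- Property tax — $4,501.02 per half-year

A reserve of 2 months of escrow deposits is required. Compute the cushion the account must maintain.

$2,344.32

Hazard insurance — $1,316.76/yr
Flood insurance — $1,810.56/yr
Special assessment — $968.28 × 2 = $1,936.56/yr
Property tax — $4,501.02 × 2 = $9,002.04/yr
Yearly total = $14,065.92
Base monthly escrow = $14,065.92 / 12 = $1,172.16
Reserve = 2 × $1,172.16 = $2,344.32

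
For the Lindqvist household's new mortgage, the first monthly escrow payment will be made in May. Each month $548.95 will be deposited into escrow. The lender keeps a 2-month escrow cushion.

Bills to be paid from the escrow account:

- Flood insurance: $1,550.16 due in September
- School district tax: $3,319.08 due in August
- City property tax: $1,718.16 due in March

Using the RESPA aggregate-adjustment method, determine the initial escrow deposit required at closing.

Cushion = 2 × $548.95 = $1,097.90
Trial balance (start $0, +$548.95 each month, − disbursements):
  May: +$548.95 → $548.95
  Jun: +$548.95 → $1,097.90
  Jul: +$548.95 → $1,646.85
  Aug: +$548.95 − $3,319.08 → -$1,123.28
  Sep: +$548.95 − $1,550.16 → -$2,124.49
  Oct: +$548.95 → -$1,575.54
  Nov: +$548.95 → -$1,026.59
  Dec: +$548.95 → -$477.64
  Jan: +$548.95 → $71.31
  Feb: +$548.95 → $620.26
  Mar: +$548.95 − $1,718.16 → -$548.95
  Apr: +$548.95 → $0.00
Lowest trial balance = -$2,124.49 (Sep)
Initial deposit = cushion − low point = $1,097.90 − (-$2,124.49) = $3,222.39

$3,222.39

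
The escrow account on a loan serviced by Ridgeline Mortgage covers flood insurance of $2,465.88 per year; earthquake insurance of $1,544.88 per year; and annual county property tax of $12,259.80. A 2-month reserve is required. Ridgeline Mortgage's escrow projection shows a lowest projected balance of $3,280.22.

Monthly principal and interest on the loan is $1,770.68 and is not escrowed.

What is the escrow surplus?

Flood insurance = $2,465.88 annually
Earthquake insurance = $1,544.88 annually
County property tax = $12,259.80 annually
Total annual escrow = $2,465.88 + $1,544.88 + $12,259.80 = $16,270.56
Base monthly escrow = $16,270.56 ÷ 12 = $1,355.88
Required cushion = 2 × $1,355.88 = $2,711.76
Surplus = $3,280.22 − $2,711.76 = $568.46

$568.46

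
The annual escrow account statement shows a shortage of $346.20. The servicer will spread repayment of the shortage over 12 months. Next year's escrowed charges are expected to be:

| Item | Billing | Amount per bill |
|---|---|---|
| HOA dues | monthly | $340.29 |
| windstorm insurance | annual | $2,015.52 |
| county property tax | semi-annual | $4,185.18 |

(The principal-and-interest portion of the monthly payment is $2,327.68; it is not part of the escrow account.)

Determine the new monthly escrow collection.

$1,234.63

HOA dues — $340.29 × 12 = $4,083.48 annually
Windstorm insurance — $2,015.52 annually
County property tax — $4,185.18 × 2 = $8,370.36 annually
Annual escrow total = $4,083.48 + $2,015.52 + $8,370.36 = $14,469.36
Per month = $14,469.36 ÷ 12 = $1,205.78
Shortage per month = $346.20 ÷ 12 = $28.85
New monthly escrow = $1,205.78 + $28.85 = $1,234.63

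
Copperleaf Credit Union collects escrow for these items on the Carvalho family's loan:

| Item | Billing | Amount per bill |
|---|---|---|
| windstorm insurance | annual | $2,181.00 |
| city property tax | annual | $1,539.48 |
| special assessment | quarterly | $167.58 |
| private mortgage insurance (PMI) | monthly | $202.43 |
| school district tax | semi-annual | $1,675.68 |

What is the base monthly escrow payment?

Windstorm insurance: $2,181.00 per year
City property tax: $1,539.48 per year
Special assessment: $167.58 × 4 = $670.32 per year
Private mortgage insurance (PMI): $202.43 × 12 = $2,429.16 per year
School district tax: $1,675.68 × 2 = $3,351.36 per year
Combined annual = $2,181.00 + $1,539.48 + $670.32 + $2,429.16 + $3,351.36 = $10,171.32
Base monthly escrow = $10,171.32 / 12 = $847.61

$847.61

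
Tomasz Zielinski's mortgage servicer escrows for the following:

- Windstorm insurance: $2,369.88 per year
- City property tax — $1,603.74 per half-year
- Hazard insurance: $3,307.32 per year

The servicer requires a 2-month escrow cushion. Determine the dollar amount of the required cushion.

$1,480.78

Windstorm insurance — $2,369.88 annually
City property tax — $1,603.74 × 2 = $3,207.48 annually
Hazard insurance — $3,307.32 annually
Yearly total = $2,369.88 + $3,207.48 + $3,307.32 = $8,884.68
Monthly escrow = $8,884.68 / 12 = $740.39
Cushion = 2 × $740.39 = $1,480.78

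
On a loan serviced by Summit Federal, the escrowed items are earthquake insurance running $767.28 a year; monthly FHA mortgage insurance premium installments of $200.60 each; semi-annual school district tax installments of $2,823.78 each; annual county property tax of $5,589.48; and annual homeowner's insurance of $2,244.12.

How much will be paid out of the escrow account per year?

$16,655.64

Earthquake insurance = $767.28
FHA mortgage insurance premium = $200.60 × 12 = $2,407.20
School district tax = $2,823.78 × 2 = $5,647.56
County property tax = $5,589.48
Homeowner's insurance = $2,244.12
Total per year = $767.28 + $2,407.20 + $5,647.56 + $5,589.48 + $2,244.12 = $16,655.64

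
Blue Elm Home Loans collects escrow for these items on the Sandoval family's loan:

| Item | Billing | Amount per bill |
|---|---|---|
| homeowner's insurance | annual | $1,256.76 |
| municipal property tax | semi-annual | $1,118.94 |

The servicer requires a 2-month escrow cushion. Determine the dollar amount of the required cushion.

Homeowner's insurance = $1,256.76/yr
Municipal property tax = $1,118.94 × 2 = $2,237.88/yr
Total annual escrow = $1,256.76 + $2,237.88 = $3,494.64
Base monthly escrow = $3,494.64 ÷ 12 = $291.22
Reserve = 2 × $291.22 = $582.44

$582.44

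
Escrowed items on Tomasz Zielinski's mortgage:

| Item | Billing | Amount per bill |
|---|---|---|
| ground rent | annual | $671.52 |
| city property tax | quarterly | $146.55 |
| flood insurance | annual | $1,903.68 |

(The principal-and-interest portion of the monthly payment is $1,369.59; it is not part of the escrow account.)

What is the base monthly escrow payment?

$263.45

Ground rent: $671.52/yr
City property tax: $146.55 × 4 = $586.20/yr
Flood insurance: $1,903.68/yr
Total per year = $671.52 + $586.20 + $1,903.68 = $3,161.40
Monthly escrow = $3,161.40 / 12 = $263.45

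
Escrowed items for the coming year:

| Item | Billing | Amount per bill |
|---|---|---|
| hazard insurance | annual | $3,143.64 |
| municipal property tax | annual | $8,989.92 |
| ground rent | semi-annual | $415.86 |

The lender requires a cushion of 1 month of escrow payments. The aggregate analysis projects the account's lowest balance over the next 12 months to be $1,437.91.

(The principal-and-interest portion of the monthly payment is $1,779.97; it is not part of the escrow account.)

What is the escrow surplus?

Hazard insurance = $3,143.64/yr
Municipal property tax = $8,989.92/yr
Ground rent = $415.86 × 2 = $831.72/yr
Total annual escrow = $12,965.28
Base monthly escrow = $12,965.28 ÷ 12 = $1,080.44
Required reserve = 1 × $1,080.44 = $1,080.44
Surplus = $1,437.91 − $1,080.44 = $357.47

$357.47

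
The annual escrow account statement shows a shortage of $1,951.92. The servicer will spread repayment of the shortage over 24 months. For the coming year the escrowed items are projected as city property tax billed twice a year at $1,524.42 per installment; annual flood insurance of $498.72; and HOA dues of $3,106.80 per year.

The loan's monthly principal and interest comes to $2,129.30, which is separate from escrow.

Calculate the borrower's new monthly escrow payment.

City property tax: $1,524.42 × 2 = $3,048.84 per year
Flood insurance: $498.72 per year
HOA dues: $3,106.80 per year
Yearly total = $3,048.84 + $498.72 + $3,106.80 = $6,654.36
Base monthly escrow = $6,654.36 ÷ 12 = $554.53
Shortage spread = $1,951.92 / 24 = $81.33/mo
Adjusted monthly = $554.53 + $81.33 = $635.86

$635.86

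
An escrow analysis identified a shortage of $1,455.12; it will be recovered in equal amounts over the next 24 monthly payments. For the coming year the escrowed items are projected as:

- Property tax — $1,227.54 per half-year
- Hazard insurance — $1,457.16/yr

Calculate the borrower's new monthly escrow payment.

Property tax — $1,227.54 × 2 = $2,455.08
Hazard insurance — $1,457.16
Total per year = $3,912.24
Monthly escrow = $3,912.24 ÷ 12 = $326.02
Shortage per month = $1,455.12 ÷ 24 = $60.63
New monthly escrow = $326.02 + $60.63 = $386.65

$386.65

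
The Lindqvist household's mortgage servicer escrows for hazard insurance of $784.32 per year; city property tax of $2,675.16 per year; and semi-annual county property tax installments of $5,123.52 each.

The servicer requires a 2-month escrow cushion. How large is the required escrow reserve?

$2,284.42

Hazard insurance = $784.32
City property tax = $2,675.16
County property tax = $5,123.52 × 2 = $10,247.04
Total annual escrow = $784.32 + $2,675.16 + $10,247.04 = $13,706.52
Per month = $13,706.52 / 12 = $1,142.21
Cushion = 2 × $1,142.21 = $2,284.42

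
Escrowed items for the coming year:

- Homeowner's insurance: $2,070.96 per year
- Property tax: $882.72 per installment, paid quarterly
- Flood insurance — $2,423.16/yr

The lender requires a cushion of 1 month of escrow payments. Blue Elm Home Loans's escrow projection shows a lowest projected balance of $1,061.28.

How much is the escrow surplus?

Homeowner's insurance: $2,070.96
Property tax: $882.72 × 4 = $3,530.88
Flood insurance: $2,423.16
Combined annual = $8,025.00
Monthly escrow = $8,025.00 / 12 = $668.75
Required reserve = 1 × $668.75 = $668.75
Excess over cushion: $1,061.28 − $668.75 = $392.53

$392.53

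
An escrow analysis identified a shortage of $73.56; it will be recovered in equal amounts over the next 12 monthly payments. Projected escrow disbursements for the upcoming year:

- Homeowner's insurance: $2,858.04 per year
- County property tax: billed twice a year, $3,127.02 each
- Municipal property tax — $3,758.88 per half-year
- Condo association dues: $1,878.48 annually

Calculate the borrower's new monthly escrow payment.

$1,548.49

Homeowner's insurance = $2,858.04
County property tax = $3,127.02 × 2 = $6,254.04
Municipal property tax = $3,758.88 × 2 = $7,517.76
Condo association dues = $1,878.48
Total per year = $2,858.04 + $6,254.04 + $7,517.76 + $1,878.48 = $18,508.32
Monthly = $18,508.32 / 12 = $1,542.36
Monthly shortage recovery: $73.56 / 12 = $6.13
Adjusted monthly = $1,542.36 + $6.13 = $1,548.49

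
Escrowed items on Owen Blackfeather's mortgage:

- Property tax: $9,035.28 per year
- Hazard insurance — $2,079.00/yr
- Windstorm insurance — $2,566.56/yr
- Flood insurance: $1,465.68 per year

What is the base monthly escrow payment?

Property tax = $9,035.28/yr
Hazard insurance = $2,079.00/yr
Windstorm insurance = $2,566.56/yr
Flood insurance = $1,465.68/yr
Total per year = $9,035.28 + $2,079.00 + $2,566.56 + $1,465.68 = $15,146.52
Monthly = $15,146.52 / 12 = $1,262.21

$1,262.21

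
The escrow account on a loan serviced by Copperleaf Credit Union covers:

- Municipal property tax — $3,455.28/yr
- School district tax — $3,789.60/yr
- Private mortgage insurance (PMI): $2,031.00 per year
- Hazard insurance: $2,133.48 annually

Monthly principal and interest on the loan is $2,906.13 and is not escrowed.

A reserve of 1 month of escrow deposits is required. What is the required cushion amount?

Municipal property tax = $3,455.28 per year
School district tax = $3,789.60 per year
Private mortgage insurance (PMI) = $2,031.00 per year
Hazard insurance = $2,133.48 per year
Total annual escrow = $11,409.36
Monthly escrow = $11,409.36 ÷ 12 = $950.78
Cushion = 1 × $950.78 = $950.78

$950.78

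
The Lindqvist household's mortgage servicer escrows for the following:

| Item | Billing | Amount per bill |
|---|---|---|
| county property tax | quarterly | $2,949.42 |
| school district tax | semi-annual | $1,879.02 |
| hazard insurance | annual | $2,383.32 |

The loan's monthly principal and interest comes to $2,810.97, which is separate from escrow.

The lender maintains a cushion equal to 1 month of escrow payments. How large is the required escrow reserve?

$1,494.92

County property tax — $2,949.42 × 4 = $11,797.68 annually
School district tax — $1,879.02 × 2 = $3,758.04 annually
Hazard insurance — $2,383.32 annually
Total per year = $11,797.68 + $3,758.04 + $2,383.32 = $17,939.04
Per month = $17,939.04 ÷ 12 = $1,494.92
Reserve = 1 × $1,494.92 = $1,494.92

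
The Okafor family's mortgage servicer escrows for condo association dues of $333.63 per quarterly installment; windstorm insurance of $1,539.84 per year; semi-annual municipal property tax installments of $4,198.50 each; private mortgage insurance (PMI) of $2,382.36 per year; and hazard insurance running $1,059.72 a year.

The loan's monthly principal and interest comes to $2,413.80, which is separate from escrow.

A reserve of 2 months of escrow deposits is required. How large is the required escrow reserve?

Condo association dues: $333.63 × 4 = $1,334.52
Windstorm insurance: $1,539.84
Municipal property tax: $4,198.50 × 2 = $8,397.00
Private mortgage insurance (PMI): $2,382.36
Hazard insurance: $1,059.72
Yearly total = $1,334.52 + $1,539.84 + $8,397.00 + $2,382.36 + $1,059.72 = $14,713.44
Monthly escrow = $14,713.44 / 12 = $1,226.12
Reserve = 2 × $1,226.12 = $2,452.24

$2,452.24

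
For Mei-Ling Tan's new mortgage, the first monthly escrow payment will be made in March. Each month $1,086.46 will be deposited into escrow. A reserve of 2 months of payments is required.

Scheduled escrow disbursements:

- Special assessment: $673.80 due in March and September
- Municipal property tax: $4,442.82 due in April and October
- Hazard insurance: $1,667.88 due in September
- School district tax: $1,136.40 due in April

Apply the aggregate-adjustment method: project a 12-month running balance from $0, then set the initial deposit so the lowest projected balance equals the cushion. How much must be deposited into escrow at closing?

Cushion = 2 × $1,086.46 = $2,172.92
Trial balance (start $0, +$1,086.46 each month, − disbursements):
  Mar: +$1,086.46 − $673.80 → $412.66
  Apr: +$1,086.46 − $5,579.22 → -$4,080.10
  May: +$1,086.46 → -$2,993.64
  Jun: +$1,086.46 → -$1,907.18
  Jul: +$1,086.46 → -$820.72
  Aug: +$1,086.46 → $265.74
  Sep: +$1,086.46 − $2,341.68 → -$989.48
  Oct: +$1,086.46 − $4,442.82 → -$4,345.84
  Nov: +$1,086.46 → -$3,259.38
  Dec: +$1,086.46 → -$2,172.92
  Jan: +$1,086.46 → -$1,086.46
  Feb: +$1,086.46 → $0.00
Lowest trial balance = -$4,345.84 (Oct)
Initial deposit = cushion − low point = $2,172.92 − (-$4,345.84) = $6,518.76

$6,518.76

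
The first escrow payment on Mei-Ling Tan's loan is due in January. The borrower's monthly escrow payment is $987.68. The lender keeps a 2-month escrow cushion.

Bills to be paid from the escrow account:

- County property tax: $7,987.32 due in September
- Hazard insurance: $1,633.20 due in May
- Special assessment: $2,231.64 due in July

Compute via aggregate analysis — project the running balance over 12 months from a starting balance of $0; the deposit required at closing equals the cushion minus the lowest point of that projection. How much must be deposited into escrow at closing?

Cushion = 2 × $987.68 = $1,975.36
Trial balance (start $0, +$987.68 each month, − disbursements):
  Jan: +$987.68 → $987.68
  Feb: +$987.68 → $1,975.36
  Mar: +$987.68 → $2,963.04
  Apr: +$987.68 → $3,950.72
  May: +$987.68 − $1,633.20 → $3,305.20
  Jun: +$987.68 → $4,292.88
  Jul: +$987.68 − $2,231.64 → $3,048.92
  Aug: +$987.68 → $4,036.60
  Sep: +$987.68 − $7,987.32 → -$2,963.04
  Oct: +$987.68 → -$1,975.36
  Nov: +$987.68 → -$987.68
  Dec: +$987.68 → $0.00
Lowest trial balance = -$2,963.04 (Sep)
Initial deposit = cushion − low point = $1,975.36 − (-$2,963.04) = $4,938.40

$4,938.40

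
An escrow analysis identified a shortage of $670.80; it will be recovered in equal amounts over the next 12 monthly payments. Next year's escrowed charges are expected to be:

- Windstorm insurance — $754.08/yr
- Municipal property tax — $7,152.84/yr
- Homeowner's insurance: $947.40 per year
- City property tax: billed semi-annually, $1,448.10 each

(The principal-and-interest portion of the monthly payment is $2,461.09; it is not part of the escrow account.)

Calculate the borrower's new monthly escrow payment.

$1,035.11

Windstorm insurance: $754.08 annually
Municipal property tax: $7,152.84 annually
Homeowner's insurance: $947.40 annually
City property tax: $1,448.10 × 2 = $2,896.20 annually
Total per year = $754.08 + $7,152.84 + $947.40 + $2,896.20 = $11,750.52
Monthly = $11,750.52 ÷ 12 = $979.21
Shortage spread = $670.80 / 12 = $55.90/mo
Adjusted monthly = $979.21 + $55.90 = $1,035.11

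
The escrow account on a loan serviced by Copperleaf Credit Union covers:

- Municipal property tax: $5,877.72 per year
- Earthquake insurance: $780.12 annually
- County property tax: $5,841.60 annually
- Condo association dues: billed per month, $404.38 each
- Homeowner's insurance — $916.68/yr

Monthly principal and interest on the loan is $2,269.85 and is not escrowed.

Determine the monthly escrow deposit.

$1,522.39

Municipal property tax — $5,877.72 annually
Earthquake insurance — $780.12 annually
County property tax — $5,841.60 annually
Condo association dues — $404.38 × 12 = $4,852.56 annually
Homeowner's insurance — $916.68 annually
Combined annual = $18,268.68
Base monthly escrow = $18,268.68 ÷ 12 = $1,522.39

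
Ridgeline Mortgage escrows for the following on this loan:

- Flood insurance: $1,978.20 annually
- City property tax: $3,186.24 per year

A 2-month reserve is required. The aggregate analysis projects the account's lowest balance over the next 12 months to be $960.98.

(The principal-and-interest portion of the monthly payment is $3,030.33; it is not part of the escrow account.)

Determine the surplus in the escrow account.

$100.24

Flood insurance = $1,978.20 per year
City property tax = $3,186.24 per year
Total annual escrow = $1,978.20 + $3,186.24 = $5,164.44
Per month = $5,164.44 / 12 = $430.37
Required cushion = 2 × $430.37 = $860.74
Surplus = $960.98 − $860.74 = $100.24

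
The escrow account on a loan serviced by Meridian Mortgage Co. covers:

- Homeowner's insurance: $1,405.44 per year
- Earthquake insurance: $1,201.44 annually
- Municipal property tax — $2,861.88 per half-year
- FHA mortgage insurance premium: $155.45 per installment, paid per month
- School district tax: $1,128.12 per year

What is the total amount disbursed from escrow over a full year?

Homeowner's insurance: $1,405.44/yr
Earthquake insurance: $1,201.44/yr
Municipal property tax: $2,861.88 × 2 = $5,723.76/yr
FHA mortgage insurance premium: $155.45 × 12 = $1,865.40/yr
School district tax: $1,128.12/yr
Total annual escrow = $11,324.16

$11,324.16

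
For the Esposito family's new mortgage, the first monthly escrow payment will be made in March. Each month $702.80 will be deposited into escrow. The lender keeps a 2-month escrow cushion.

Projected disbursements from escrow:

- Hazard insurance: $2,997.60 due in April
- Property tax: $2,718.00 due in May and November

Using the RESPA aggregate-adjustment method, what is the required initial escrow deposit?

Cushion = 2 × $702.80 = $1,405.60
Trial balance (start $0, +$702.80 each month, − disbursements):
  Mar: +$702.80 → $702.80
  Apr: +$702.80 − $2,997.60 → -$1,592.00
  May: +$702.80 − $2,718.00 → -$3,607.20
  Jun: +$702.80 → -$2,904.40
  Jul: +$702.80 → -$2,201.60
  Aug: +$702.80 → -$1,498.80
  Sep: +$702.80 → -$796.00
  Oct: +$702.80 → -$93.20
  Nov: +$702.80 − $2,718.00 → -$2,108.40
  Dec: +$702.80 → -$1,405.60
  Jan: +$702.80 → -$702.80
  Feb: +$702.80 → $0.00
Lowest trial balance = -$3,607.20 (May)
Initial deposit = cushion − low point = $1,405.60 − (-$3,607.20) = $5,012.80

$5,012.80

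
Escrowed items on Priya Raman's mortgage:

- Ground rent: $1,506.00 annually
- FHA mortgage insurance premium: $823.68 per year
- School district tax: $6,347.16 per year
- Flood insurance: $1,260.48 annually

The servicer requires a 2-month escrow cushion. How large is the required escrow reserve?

Ground rent = $1,506.00 annually
FHA mortgage insurance premium = $823.68 annually
School district tax = $6,347.16 annually
Flood insurance = $1,260.48 annually
Total per year = $1,506.00 + $823.68 + $6,347.16 + $1,260.48 = $9,937.32
Monthly escrow = $9,937.32 / 12 = $828.11
Reserve = 2 × $828.11 = $1,656.22

$1,656.22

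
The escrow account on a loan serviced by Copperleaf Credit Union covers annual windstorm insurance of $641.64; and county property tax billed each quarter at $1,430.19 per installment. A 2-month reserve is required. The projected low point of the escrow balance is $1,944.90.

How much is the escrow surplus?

Windstorm insurance = $641.64 per year
County property tax = $1,430.19 × 4 = $5,720.76 per year
Combined annual = $6,362.40
Monthly escrow = $6,362.40 ÷ 12 = $530.20
Required reserve = 2 × $530.20 = $1,060.40
Excess over cushion: $1,944.90 − $1,060.40 = $884.50

$884.50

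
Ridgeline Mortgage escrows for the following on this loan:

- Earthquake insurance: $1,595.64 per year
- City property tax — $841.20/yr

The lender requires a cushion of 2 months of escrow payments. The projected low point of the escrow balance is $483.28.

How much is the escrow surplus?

$77.14

Earthquake insurance = $1,595.64/yr
City property tax = $841.20/yr
Combined annual = $2,436.84
Monthly = $2,436.84 ÷ 12 = $203.07
Cushion = 2 × $203.07 = $406.14
Excess over cushion: $483.28 − $406.14 = $77.14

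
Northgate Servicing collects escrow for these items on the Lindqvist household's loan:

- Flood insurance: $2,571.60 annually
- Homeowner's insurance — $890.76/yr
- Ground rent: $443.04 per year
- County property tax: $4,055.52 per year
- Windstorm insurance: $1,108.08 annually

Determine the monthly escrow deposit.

$755.75

Flood insurance — $2,571.60
Homeowner's insurance — $890.76
Ground rent — $443.04
County property tax — $4,055.52
Windstorm insurance — $1,108.08
Total per year = $2,571.60 + $890.76 + $443.04 + $4,055.52 + $1,108.08 = $9,069.00
Monthly = $9,069.00 / 12 = $755.75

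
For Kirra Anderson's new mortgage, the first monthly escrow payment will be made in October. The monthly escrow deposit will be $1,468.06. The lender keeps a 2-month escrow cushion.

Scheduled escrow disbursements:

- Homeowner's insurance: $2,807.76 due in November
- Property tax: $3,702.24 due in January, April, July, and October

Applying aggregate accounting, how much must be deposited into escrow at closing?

Cushion = 2 × $1,468.06 = $2,936.12
Trial balance (start $0, +$1,468.06 each month, − disbursements):
  Oct: +$1,468.06 − $3,702.24 → -$2,234.18
  Nov: +$1,468.06 − $2,807.76 → -$3,573.88
  Dec: +$1,468.06 → -$2,105.82
  Jan: +$1,468.06 − $3,702.24 → -$4,340.00
  Feb: +$1,468.06 → -$2,871.94
  Mar: +$1,468.06 → -$1,403.88
  Apr: +$1,468.06 − $3,702.24 → -$3,638.06
  May: +$1,468.06 → -$2,170.00
  Jun: +$1,468.06 → -$701.94
  Jul: +$1,468.06 − $3,702.24 → -$2,936.12
  Aug: +$1,468.06 → -$1,468.06
  Sep: +$1,468.06 → $0.00
Lowest trial balance = -$4,340.00 (Jan)
Initial deposit = cushion − low point = $2,936.12 − (-$4,340.00) = $7,276.12

$7,276.12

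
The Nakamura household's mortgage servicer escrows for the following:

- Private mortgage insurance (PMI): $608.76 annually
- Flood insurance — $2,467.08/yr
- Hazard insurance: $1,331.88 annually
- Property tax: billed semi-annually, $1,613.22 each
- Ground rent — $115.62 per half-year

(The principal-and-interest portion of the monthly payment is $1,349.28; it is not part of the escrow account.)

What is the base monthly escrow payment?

Private mortgage insurance (PMI) — $608.76
Flood insurance — $2,467.08
Hazard insurance — $1,331.88
Property tax — $1,613.22 × 2 = $3,226.44
Ground rent — $115.62 × 2 = $231.24
Combined annual = $7,865.40
Monthly = $7,865.40 / 12 = $655.45

$655.45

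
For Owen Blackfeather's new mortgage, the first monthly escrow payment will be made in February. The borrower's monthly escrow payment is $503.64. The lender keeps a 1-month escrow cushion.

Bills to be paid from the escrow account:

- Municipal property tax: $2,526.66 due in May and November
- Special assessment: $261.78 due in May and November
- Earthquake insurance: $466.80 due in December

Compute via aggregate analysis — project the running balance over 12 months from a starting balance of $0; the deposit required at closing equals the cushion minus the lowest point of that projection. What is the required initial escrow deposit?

Cushion = 1 × $503.64 = $503.64
Trial balance (start $0, +$503.64 each month, − disbursements):
  Feb: +$503.64 → $503.64
  Mar: +$503.64 → $1,007.28
  Apr: +$503.64 → $1,510.92
  May: +$503.64 − $2,788.44 → -$773.88
  Jun: +$503.64 → -$270.24
  Jul: +$503.64 → $233.40
  Aug: +$503.64 → $737.04
  Sep: +$503.64 → $1,240.68
  Oct: +$503.64 → $1,744.32
  Nov: +$503.64 − $2,788.44 → -$540.48
  Dec: +$503.64 − $466.80 → -$503.64
  Jan: +$503.64 → $0.00
Lowest trial balance = -$773.88 (May)
Initial deposit = cushion − low point = $503.64 − (-$773.88) = $1,277.52

$1,277.52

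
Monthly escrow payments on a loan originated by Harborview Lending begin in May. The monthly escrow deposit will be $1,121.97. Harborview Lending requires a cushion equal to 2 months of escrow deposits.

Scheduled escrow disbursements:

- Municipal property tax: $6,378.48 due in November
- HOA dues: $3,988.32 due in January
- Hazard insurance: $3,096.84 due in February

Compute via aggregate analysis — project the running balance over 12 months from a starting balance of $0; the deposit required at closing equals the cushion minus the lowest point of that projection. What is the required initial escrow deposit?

Cushion = 2 × $1,121.97 = $2,243.94
Trial balance (start $0, +$1,121.97 each month, − disbursements):
  May: +$1,121.97 → $1,121.97
  Jun: +$1,121.97 → $2,243.94
  Jul: +$1,121.97 → $3,365.91
  Aug: +$1,121.97 → $4,487.88
  Sep: +$1,121.97 → $5,609.85
  Oct: +$1,121.97 → $6,731.82
  Nov: +$1,121.97 − $6,378.48 → $1,475.31
  Dec: +$1,121.97 → $2,597.28
  Jan: +$1,121.97 − $3,988.32 → -$269.07
  Feb: +$1,121.97 − $3,096.84 → -$2,243.94
  Mar: +$1,121.97 → -$1,121.97
  Apr: +$1,121.97 → $0.00
Lowest trial balance = -$2,243.94 (Feb)
Initial deposit = cushion − low point = $2,243.94 − (-$2,243.94) = $4,487.88

$4,487.88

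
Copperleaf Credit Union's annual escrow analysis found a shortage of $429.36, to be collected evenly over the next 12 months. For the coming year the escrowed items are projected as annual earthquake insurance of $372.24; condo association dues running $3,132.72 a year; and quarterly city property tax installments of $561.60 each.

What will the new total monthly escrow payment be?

Earthquake insurance — $372.24 annually
Condo association dues — $3,132.72 annually
City property tax — $561.60 × 4 = $2,246.40 annually
Annual escrow total = $372.24 + $3,132.72 + $2,246.40 = $5,751.36
Base monthly escrow = $5,751.36 ÷ 12 = $479.28
Shortage spread = $429.36 / 12 = $35.78/mo
New monthly escrow = $479.28 + $35.78 = $515.06

$515.06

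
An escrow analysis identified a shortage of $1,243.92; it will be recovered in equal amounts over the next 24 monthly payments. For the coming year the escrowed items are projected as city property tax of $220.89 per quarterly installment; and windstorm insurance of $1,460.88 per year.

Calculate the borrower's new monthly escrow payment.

$247.20

City property tax: $220.89 × 4 = $883.56 annually
Windstorm insurance: $1,460.88 annually
Total per year = $2,344.44
Base monthly escrow = $2,344.44 / 12 = $195.37
Shortage spread = $1,243.92 ÷ 24 = $51.83/mo
Adjusted monthly = $195.37 + $51.83 = $247.20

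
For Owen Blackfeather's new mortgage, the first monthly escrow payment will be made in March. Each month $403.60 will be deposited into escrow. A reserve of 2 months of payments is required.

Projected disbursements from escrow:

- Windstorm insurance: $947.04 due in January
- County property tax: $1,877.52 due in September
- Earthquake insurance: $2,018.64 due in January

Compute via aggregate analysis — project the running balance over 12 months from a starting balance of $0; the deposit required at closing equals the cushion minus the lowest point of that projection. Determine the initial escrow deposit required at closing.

Cushion = 2 × $403.60 = $807.20
Trial balance (start $0, +$403.60 each month, − disbursements):
  Mar: +$403.60 → $403.60
  Apr: +$403.60 → $807.20
  May: +$403.60 → $1,210.80
  Jun: +$403.60 → $1,614.40
  Jul: +$403.60 → $2,018.00
  Aug: +$403.60 → $2,421.60
  Sep: +$403.60 − $1,877.52 → $947.68
  Oct: +$403.60 → $1,351.28
  Nov: +$403.60 → $1,754.88
  Dec: +$403.60 → $2,158.48
  Jan: +$403.60 − $2,965.68 → -$403.60
  Feb: +$403.60 → $0.00
Lowest trial balance = -$403.60 (Jan)
Initial deposit = cushion − low point = $807.20 − (-$403.60) = $1,210.80

$1,210.80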